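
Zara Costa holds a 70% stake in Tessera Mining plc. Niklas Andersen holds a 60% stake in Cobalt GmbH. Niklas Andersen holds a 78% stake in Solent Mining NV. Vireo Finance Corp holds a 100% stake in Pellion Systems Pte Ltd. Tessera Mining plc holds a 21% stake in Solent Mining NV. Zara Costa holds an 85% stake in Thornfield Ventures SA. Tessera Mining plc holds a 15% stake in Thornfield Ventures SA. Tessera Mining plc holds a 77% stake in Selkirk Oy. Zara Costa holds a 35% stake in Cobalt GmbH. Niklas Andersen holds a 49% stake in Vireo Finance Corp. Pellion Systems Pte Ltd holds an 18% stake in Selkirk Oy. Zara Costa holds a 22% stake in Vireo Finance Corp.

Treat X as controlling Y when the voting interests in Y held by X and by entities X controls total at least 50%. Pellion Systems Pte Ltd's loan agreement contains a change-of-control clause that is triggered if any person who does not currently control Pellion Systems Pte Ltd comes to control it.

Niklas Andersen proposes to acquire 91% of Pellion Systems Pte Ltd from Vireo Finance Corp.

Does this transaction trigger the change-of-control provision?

The purchase adds only to Niklas's holdings (Vireo's stake shrinks), so Niklas is the only person who could newly come to control Pellion.
Niklas holds 60% of Cobalt, so Niklas controls Cobalt.
Niklas holds 78% of Solent, so Niklas controls Solent.
Neither Niklas nor any entity Niklas controls holds any voting interest in Pellion.
So before the transaction, Niklas does not control Pellion.
After the purchase, Niklas holds 91% of Pellion directly, and Vireo's stake falls to 9%.
Niklas holds 91% of Pellion, so Niklas controls Pellion.
Niklas did not control Pellion before and does after, so the clause is triggered.

Yes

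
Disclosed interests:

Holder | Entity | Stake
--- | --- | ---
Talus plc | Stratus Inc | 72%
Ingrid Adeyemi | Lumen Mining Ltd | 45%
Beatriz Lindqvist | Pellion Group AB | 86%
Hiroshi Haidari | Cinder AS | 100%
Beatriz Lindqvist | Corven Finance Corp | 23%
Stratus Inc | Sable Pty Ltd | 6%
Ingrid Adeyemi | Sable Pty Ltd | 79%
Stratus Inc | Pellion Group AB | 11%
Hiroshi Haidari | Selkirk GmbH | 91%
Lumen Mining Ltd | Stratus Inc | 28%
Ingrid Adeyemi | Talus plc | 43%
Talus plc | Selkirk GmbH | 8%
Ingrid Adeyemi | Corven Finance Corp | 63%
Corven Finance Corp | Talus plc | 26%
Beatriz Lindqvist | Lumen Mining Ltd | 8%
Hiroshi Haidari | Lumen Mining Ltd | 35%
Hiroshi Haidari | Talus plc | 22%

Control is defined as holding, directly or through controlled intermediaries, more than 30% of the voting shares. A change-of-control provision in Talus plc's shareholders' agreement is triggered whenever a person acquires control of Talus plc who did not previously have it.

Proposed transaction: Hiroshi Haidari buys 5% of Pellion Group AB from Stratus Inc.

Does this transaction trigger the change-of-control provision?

No

The purchase adds only to Hiroshi's holdings (Stratus's stake shrinks), so Hiroshi is the only person who could newly come to control Talus.
Hiroshi holds 35% of Lumen, so Hiroshi controls Lumen.
Hiroshi holds 91% of Selkirk, so Hiroshi controls Selkirk.
Hiroshi holds 100% of Cinder, so Hiroshi controls Cinder.
In Talus, Hiroshi's side holds only 22%, not > 30%.
So before the transaction, Hiroshi does not control Talus.
After the purchase, Hiroshi holds 5% of Pellion directly, and Stratus's stake falls to 6%.
Hiroshi's side now holds 5% of Pellion, not > 30%, so Hiroshi still does not control Pellion.
After the transaction, Hiroshi's side holds 22% of Talus, not > 30%, so Hiroshi still does not control Talus.
No new person acquires control, so the clause is not triggered.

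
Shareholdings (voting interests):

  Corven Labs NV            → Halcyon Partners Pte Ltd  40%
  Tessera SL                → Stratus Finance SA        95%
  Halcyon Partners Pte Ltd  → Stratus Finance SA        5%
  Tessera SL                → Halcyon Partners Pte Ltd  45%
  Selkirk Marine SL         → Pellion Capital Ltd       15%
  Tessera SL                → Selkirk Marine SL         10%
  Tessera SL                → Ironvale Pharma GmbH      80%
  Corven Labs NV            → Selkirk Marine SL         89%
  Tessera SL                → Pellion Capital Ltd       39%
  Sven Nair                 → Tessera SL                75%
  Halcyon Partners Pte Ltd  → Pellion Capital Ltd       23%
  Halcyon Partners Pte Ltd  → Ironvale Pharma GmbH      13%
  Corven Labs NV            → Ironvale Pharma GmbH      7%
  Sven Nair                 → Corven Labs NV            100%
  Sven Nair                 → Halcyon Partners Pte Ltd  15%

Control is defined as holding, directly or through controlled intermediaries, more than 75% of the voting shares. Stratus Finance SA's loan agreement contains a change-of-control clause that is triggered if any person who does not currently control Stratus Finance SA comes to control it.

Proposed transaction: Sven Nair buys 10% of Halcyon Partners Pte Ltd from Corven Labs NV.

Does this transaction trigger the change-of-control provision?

No

The purchase adds only to Sven's holdings (Corven's stake shrinks), so Sven is the only person who could newly come to control Stratus.
Sven holds 100% of Corven, so Sven controls Corven.
Corven holds 89% of Selkirk, so Sven controls Selkirk.
Neither Sven nor any entity Sven controls holds any voting interest in Stratus.
So before the transaction, Sven does not control Stratus.
After the purchase, Sven's direct stake in Halcyon rises to 15% + 10% = 25%, and Corven's stake falls to 30%.
Sven's side now holds 30% + 25% = 55% of Halcyon, not > 75%, so Sven still does not control Halcyon.
After the transaction, neither Sven nor any entity Sven controls holds a voting interest in Stratus, so Sven still does not control it.
No new person acquires control, so the clause is not triggered.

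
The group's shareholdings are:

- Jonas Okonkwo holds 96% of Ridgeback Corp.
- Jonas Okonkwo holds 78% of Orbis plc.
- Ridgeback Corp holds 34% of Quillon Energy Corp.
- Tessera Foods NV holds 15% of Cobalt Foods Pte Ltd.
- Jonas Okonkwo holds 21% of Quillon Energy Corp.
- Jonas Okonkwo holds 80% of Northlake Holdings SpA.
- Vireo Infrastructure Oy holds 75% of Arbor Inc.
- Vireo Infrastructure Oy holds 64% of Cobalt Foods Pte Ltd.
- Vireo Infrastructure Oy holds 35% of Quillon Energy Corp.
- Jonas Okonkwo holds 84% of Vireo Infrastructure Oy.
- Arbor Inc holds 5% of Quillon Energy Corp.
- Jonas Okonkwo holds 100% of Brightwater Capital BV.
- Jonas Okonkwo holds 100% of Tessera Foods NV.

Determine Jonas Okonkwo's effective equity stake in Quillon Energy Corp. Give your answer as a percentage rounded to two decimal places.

Jonas reaches Quillon along 4 paths.
Via Vireo: 84% × 35% = 29.4%.
Via Ridgeback: 96% × 34% = 32.64%.
Direct stake: 21% = 21%.
Via Vireo → Arbor: 84% × 75% × 5% = 3.15%.
Total: 29.4% + 32.64% + 21% + 3.15% = 86.19%.

86.19%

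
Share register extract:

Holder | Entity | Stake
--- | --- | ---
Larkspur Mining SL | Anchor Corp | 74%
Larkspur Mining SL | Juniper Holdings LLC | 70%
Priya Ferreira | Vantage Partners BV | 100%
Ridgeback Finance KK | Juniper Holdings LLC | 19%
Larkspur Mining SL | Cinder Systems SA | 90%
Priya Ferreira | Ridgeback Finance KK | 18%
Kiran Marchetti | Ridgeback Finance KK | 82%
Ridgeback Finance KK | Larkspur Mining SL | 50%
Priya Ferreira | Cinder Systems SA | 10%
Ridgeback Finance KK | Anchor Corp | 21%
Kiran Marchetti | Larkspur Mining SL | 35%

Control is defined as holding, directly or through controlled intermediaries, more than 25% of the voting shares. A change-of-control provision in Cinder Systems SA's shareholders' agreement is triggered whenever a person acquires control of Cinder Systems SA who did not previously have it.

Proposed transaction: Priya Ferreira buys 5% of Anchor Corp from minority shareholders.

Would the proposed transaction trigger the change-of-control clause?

No

The purchase changes only Priya's holdings, so Priya is the only person who could newly come to control Cinder.
Priya holds 100% of Vantage, so Priya controls Vantage.
In Cinder, Priya's side holds only 10%, not > 25%.
So before the transaction, Priya does not control Cinder.
After the purchase, Priya holds 5% of Anchor directly.
Priya's side now holds 5% of Anchor, not > 25%, so Priya still does not control Anchor.
After the transaction, Priya's side holds 10% of Cinder, not > 25%, so Priya still does not control Cinder.
No new person acquires control, so the clause is not triggered.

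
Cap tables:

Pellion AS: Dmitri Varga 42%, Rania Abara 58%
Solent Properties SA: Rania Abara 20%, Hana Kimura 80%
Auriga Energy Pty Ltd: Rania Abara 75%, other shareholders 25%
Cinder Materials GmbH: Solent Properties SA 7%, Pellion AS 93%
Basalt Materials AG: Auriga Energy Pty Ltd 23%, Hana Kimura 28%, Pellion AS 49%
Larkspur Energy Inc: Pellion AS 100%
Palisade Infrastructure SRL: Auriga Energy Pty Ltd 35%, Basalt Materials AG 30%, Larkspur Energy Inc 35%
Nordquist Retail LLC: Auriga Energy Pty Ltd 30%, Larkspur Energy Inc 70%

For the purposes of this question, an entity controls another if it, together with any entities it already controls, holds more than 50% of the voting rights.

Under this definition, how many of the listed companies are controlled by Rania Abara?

7

Rania holds 58% of Pellion, so Rania controls Pellion.
Rania holds 75% of Auriga, so Rania controls Auriga.
Pellion holds 93% of Cinder, so Rania controls Cinder.
Auriga and Pellion together hold 23% + 49% = 72% of Basalt, so Rania controls Basalt.
Pellion holds 100% of Larkspur, so Rania controls Larkspur.
Auriga and Basalt and Larkspur together hold 35% + 30% + 35% = 100% of Palisade, so Rania controls Palisade.
Auriga and Larkspur together hold 30% + 70% = 100% of Nordquist, so Rania controls Nordquist.
No other company's threshold is met.
Rania controls 7 companies.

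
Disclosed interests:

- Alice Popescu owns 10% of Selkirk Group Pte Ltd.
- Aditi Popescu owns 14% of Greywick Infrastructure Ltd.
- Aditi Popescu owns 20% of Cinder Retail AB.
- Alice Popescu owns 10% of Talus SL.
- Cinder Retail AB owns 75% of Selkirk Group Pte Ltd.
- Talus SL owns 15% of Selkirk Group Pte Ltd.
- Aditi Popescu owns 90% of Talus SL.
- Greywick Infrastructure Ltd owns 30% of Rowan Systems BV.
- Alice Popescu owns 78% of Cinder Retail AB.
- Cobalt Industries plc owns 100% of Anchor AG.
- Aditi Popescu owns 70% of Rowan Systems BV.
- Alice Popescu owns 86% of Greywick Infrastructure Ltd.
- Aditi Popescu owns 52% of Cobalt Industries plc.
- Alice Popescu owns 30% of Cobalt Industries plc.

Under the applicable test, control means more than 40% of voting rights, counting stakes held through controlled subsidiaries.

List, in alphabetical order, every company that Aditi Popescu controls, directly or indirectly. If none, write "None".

Anchor AG, Cobalt Industries plc, Rowan Systems BV, Talus SL

Aditi holds 90% of Talus, so Aditi controls Talus.
Aditi holds 52% of Cobalt, so Aditi controls Cobalt.
Cobalt holds 100% of Anchor, so Aditi controls Anchor.
Aditi holds 70% of Rowan, so Aditi controls Rowan.
No other company's threshold is met.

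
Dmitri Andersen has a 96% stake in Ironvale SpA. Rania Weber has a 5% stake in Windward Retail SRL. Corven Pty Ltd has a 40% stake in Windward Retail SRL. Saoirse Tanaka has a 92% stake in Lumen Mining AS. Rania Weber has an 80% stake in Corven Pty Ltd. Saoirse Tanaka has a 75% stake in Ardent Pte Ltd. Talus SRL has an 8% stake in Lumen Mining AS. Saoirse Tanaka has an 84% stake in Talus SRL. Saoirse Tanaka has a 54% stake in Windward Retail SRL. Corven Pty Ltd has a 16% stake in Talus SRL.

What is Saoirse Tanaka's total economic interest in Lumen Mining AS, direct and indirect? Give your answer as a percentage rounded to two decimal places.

Saoirse reaches Lumen along 2 paths.
Direct stake: 92% = 92%.
Via Talus: 84% × 8% = 6.72%.
Total: 92% + 6.72% = 98.72%.

98.72%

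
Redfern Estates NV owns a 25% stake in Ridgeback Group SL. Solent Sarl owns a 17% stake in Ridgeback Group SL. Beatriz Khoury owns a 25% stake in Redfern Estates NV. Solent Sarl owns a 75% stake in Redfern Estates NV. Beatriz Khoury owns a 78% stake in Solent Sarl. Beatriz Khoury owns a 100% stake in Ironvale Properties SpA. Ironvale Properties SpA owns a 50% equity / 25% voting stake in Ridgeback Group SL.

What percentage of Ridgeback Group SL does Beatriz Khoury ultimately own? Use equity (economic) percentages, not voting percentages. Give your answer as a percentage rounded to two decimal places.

84.14%

Beatriz reaches Ridgeback along 4 paths.
Via Ironvale: 100% × 50% = 50%.
Via Solent: 78% × 17% = 13.26%.
Via Redfern: 25% × 25% = 6.25%.
Via Solent → Redfern: 78% × 75% × 25% = 14.625%.
Total: 50% + 13.26% + 6.25% + 14.625% = 84.135%.
Rounded: 84.14%.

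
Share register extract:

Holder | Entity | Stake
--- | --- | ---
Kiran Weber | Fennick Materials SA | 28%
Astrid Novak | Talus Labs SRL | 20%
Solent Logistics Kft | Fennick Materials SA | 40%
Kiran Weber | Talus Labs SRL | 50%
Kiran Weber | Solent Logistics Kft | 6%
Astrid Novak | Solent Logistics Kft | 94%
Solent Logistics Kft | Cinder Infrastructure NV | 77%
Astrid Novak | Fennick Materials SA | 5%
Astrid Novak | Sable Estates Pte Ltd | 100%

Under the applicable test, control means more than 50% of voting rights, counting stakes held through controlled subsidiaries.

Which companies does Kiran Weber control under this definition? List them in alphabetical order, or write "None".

Kiran's largest direct stake is 50% in Talus, which does not meet the threshold.

None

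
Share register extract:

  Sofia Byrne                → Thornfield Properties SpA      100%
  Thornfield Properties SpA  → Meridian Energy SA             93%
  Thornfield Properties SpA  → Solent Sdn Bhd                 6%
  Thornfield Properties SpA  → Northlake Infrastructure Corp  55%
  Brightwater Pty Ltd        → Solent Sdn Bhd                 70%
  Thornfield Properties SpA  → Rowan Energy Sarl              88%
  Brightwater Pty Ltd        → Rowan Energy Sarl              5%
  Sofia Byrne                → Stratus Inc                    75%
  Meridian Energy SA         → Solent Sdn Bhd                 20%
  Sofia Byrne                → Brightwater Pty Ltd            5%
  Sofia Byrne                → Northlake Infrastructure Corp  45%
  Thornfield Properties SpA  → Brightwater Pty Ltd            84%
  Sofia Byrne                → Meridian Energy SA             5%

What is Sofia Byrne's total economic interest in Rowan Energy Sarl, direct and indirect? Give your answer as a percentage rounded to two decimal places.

92.45%

Sofia reaches Rowan along 3 paths.
Via Thornfield → Brightwater: 100% × 84% × 5% = 4.2%.
Via Brightwater: 5% × 5% = 0.25%.
Via Thornfield: 100% × 88% = 88%.
Total: 4.2% + 0.25% + 88% = 92.45%.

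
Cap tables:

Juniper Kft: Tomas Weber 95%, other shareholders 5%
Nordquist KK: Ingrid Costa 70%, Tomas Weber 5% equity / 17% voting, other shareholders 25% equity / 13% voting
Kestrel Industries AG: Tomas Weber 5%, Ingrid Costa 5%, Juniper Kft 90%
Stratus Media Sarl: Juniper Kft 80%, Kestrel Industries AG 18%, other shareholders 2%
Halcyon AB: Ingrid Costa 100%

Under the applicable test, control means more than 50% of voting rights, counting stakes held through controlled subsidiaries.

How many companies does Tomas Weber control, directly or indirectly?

Tomas holds 95% of Juniper, so Tomas controls Juniper.
Tomas and Juniper together hold 5% + 90% = 95% of Kestrel, so Tomas controls Kestrel.
Juniper and Kestrel together hold 80% + 18% = 98% of Stratus, so Tomas controls Stratus.
No other company's threshold is met.
Tomas controls 3 companies.

3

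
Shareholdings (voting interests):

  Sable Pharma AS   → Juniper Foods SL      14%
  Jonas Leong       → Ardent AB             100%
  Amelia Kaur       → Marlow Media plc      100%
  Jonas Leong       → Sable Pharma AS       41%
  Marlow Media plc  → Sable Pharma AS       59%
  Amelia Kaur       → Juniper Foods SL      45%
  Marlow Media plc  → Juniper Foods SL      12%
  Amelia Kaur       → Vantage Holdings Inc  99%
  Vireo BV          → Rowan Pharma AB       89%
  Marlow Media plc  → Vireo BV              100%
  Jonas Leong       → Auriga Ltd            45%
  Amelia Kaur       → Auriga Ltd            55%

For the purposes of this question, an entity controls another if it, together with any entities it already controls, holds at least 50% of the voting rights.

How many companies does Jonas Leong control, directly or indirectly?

1

Jonas holds 100% of Ardent, so Jonas controls Ardent.
No other company's threshold is met.
Jonas controls 1 company.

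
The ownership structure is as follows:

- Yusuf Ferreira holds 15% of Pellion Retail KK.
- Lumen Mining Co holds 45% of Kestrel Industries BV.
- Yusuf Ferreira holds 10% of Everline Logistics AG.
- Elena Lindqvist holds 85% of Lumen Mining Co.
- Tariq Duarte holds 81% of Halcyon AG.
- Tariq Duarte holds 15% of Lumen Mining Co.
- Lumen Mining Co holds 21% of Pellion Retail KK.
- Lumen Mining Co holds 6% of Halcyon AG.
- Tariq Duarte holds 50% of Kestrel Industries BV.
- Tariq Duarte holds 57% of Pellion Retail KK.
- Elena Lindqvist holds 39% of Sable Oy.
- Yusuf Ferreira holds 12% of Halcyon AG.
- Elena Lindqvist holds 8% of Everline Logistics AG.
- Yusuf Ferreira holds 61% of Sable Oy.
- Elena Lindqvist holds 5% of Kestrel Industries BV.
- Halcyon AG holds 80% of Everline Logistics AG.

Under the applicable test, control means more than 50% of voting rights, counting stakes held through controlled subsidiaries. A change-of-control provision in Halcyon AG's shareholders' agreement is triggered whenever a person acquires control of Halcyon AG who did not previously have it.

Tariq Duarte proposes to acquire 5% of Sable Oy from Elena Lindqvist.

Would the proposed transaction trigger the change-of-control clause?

No

The purchase adds only to Tariq's holdings (Elena's stake shrinks), so Tariq is the only person who could newly come to control Halcyon.
Tariq holds 81% of Halcyon, so Tariq controls Halcyon.
So Tariq already controls Halcyon before the transaction.
After the purchase, Tariq holds 5% of Sable directly, and Elena's stake falls to 34%.
Tariq controlled Halcyon already, so this is not a new person acquiring control; every other person's position is unchanged or reduced.
No new person acquires control, so the clause is not triggered.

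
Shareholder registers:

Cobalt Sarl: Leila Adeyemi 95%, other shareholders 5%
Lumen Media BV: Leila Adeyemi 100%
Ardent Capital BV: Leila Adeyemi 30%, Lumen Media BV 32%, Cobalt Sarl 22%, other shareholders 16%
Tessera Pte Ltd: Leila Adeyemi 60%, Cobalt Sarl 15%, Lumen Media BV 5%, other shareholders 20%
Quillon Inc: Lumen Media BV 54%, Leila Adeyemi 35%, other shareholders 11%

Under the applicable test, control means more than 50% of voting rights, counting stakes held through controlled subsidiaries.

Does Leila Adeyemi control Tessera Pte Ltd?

Leila holds 95% of Cobalt, so Leila controls Cobalt.
Leila holds 100% of Lumen, so Leila controls Lumen.
Leila and Cobalt and Lumen together hold 60% + 15% + 5% = 80% of Tessera, so Leila controls Tessera.

Yes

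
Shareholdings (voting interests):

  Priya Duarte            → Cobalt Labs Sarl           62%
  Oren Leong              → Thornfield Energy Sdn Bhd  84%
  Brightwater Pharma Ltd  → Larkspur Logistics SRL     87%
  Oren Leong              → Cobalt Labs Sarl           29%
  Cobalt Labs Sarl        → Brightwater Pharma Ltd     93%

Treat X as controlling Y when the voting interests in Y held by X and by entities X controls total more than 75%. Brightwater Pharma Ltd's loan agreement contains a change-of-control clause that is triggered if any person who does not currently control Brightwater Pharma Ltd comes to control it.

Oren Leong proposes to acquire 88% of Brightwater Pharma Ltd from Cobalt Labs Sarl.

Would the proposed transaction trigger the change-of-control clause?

The purchase adds only to Oren's holdings (Cobalt's stake shrinks), so Oren is the only person who could newly come to control Brightwater.
Oren holds 84% of Thornfield, so Oren controls Thornfield.
Neither Oren nor any entity Oren controls holds any voting interest in Brightwater.
So before the transaction, Oren does not control Brightwater.
After the purchase, Oren holds 88% of Brightwater directly, and Cobalt's stake falls to 5%.
Oren holds 88% of Brightwater, so Oren controls Brightwater.
Oren did not control Brightwater before and does after, so the clause is triggered.

Yes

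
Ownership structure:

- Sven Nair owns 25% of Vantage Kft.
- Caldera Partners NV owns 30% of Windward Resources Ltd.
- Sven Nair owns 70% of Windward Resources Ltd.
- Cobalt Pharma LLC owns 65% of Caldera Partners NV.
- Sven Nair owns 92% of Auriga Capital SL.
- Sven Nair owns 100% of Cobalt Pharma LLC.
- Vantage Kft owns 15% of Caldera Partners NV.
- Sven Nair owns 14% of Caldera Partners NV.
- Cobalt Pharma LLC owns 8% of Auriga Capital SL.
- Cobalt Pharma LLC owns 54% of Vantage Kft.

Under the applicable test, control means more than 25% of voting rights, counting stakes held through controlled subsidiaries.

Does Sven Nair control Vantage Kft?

Sven holds 100% of Cobalt, so Sven controls Cobalt.
Sven and Cobalt together hold 25% + 54% = 79% of Vantage, so Sven controls Vantage.

Yes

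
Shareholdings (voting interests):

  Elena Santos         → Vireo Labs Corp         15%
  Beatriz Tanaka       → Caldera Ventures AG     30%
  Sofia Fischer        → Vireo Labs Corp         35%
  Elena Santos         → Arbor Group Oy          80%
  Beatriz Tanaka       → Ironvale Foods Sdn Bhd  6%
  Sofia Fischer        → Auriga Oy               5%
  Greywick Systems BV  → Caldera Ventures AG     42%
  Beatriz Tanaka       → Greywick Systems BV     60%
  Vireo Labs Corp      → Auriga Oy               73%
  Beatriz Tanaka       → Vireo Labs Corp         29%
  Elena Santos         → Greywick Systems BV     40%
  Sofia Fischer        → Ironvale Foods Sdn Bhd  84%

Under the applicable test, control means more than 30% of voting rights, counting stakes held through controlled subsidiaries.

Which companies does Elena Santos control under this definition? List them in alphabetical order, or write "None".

Arbor Group Oy, Caldera Ventures AG, Greywick Systems BV

Elena holds 40% of Greywick, so Elena controls Greywick.
Elena holds 80% of Arbor, so Elena controls Arbor.
Greywick holds 42% of Caldera, so Elena controls Caldera.
No other company's threshold is met.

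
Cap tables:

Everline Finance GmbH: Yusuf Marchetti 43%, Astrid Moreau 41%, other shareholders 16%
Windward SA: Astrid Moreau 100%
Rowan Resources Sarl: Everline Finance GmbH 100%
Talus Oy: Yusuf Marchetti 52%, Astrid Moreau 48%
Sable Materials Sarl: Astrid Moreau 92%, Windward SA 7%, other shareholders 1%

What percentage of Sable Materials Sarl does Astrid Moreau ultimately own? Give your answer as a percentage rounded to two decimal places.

99.00%

Astrid reaches Sable along 2 paths.
Direct stake: 92% = 92%.
Via Windward: 100% × 7% = 7%.
Total: 92% + 7% = 99%.
Rounded: 99.00%.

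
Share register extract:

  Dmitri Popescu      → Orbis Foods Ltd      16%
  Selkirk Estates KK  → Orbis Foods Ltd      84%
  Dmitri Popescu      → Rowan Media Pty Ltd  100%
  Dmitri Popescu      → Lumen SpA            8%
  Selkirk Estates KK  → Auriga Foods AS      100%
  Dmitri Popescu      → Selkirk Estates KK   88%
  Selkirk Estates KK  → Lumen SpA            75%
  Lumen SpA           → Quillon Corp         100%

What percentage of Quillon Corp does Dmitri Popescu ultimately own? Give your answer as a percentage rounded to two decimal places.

Dmitri reaches Quillon along 2 paths.
Via Selkirk → Lumen: 88% × 75% × 100% = 66%.
Via Lumen: 8% × 100% = 8%.
Total: 66% + 8% = 74%.
Rounded: 74.00%.

74.00%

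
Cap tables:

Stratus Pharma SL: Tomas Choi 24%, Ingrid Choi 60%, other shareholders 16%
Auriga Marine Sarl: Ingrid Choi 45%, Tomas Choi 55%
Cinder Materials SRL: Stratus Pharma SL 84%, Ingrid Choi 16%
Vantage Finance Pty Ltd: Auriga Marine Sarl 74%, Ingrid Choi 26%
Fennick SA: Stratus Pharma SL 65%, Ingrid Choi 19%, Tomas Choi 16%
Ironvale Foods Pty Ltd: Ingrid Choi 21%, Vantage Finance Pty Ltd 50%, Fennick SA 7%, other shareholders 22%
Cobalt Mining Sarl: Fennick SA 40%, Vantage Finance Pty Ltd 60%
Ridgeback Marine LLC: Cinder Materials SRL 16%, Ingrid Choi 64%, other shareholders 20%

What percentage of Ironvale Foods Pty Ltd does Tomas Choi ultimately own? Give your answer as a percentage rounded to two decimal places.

Tomas reaches Ironvale along 3 paths.
Via Auriga → Vantage: 55% × 74% × 50% = 20.35%.
Via Stratus → Fennick: 24% × 65% × 7% = 1.092%.
Via Fennick: 16% × 7% = 1.12%.
Total: 20.35% + 1.092% + 1.12% = 22.562%.
Rounded: 22.56%.

22.56%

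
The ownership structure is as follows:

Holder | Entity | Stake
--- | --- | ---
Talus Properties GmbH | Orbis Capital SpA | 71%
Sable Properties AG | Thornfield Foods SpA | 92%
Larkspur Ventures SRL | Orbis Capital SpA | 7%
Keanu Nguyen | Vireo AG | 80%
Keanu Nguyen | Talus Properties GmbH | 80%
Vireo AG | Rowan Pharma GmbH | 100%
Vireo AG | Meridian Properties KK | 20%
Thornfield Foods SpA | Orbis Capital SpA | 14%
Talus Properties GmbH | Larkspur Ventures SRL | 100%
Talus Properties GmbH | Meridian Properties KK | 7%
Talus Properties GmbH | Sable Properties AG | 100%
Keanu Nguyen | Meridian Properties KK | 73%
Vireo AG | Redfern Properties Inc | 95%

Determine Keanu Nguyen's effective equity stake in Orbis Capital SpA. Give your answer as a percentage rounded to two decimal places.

72.70%

Keanu reaches Orbis along 3 paths.
Via Talus → Larkspur: 80% × 100% × 7% = 5.6%.
Via Talus: 80% × 71% = 56.8%.
Via Talus → Sable → Thornfield: 80% × 100% × 92% × 14% = 10.304%.
Total: 5.6% + 56.8% + 10.304% = 72.704%.
Rounded: 72.70%.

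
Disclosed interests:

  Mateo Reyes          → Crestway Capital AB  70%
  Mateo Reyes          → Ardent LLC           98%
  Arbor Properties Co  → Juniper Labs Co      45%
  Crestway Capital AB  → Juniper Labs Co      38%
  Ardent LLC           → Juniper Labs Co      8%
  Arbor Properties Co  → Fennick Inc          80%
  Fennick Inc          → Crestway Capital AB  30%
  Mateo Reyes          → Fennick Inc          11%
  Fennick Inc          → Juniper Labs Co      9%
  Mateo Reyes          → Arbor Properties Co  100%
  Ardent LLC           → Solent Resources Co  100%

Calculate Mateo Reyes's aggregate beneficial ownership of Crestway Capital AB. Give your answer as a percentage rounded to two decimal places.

97.30%

Mateo reaches Crestway along 3 paths.
Via Fennick: 11% × 30% = 3.3%.
Via Arbor → Fennick: 100% × 80% × 30% = 24%.
Direct stake: 70% = 70%.
Total: 3.3% + 24% + 70% = 97.3%.
Rounded: 97.30%.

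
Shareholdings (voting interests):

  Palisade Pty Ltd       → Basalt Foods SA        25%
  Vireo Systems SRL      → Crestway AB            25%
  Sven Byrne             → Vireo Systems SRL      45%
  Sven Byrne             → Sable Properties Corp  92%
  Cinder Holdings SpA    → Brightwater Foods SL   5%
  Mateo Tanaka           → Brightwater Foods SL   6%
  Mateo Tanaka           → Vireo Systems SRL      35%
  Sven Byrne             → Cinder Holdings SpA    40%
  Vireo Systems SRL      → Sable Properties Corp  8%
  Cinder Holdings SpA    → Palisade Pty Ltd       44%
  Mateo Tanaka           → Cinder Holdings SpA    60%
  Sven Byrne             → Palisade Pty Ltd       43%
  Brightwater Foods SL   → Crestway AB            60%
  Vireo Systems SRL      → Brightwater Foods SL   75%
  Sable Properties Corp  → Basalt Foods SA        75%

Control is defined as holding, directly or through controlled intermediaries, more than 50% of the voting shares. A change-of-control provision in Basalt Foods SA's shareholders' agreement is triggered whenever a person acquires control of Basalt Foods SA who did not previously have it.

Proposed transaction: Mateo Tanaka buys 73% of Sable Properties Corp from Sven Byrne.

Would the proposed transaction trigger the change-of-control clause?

Yes

The purchase adds only to Mateo's holdings (Sven's stake shrinks), so Mateo is the only person who could newly come to control Basalt.
Mateo holds 60% of Cinder, so Mateo controls Cinder.
Neither Mateo nor any entity Mateo controls holds any voting interest in Basalt.
So before the transaction, Mateo does not control Basalt.
After the purchase, Mateo holds 73% of Sable directly, and Sven's stake falls to 19%.
Mateo holds 73% of Sable, so Mateo controls Sable.
Sable holds 75% of Basalt, so Mateo controls Basalt.
Mateo did not control Basalt before and does after, so the clause is triggered.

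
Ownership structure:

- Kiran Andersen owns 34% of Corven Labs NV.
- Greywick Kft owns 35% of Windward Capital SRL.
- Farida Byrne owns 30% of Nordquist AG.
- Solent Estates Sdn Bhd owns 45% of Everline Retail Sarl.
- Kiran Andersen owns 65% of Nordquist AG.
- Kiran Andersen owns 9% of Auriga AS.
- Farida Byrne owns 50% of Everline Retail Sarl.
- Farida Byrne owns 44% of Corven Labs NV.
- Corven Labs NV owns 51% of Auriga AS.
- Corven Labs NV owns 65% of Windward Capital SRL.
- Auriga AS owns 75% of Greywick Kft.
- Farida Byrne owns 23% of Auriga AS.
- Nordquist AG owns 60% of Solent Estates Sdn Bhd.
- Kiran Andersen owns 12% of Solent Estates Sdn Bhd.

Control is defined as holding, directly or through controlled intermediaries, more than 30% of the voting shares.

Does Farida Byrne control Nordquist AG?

Farida holds 44% of Corven, so Farida controls Corven.
Corven and Farida together hold 51% + 23% = 74% of Auriga, so Farida controls Auriga.
Auriga holds 75% of Greywick, so Farida controls Greywick.
Greywick and Corven together hold 35% + 65% = 100% of Windward, so Farida controls Windward.
Farida holds 50% of Everline, so Farida controls Everline.
In Nordquist, Farida's side holds only 30%, not > 30%.
So Farida does not control Nordquist.

No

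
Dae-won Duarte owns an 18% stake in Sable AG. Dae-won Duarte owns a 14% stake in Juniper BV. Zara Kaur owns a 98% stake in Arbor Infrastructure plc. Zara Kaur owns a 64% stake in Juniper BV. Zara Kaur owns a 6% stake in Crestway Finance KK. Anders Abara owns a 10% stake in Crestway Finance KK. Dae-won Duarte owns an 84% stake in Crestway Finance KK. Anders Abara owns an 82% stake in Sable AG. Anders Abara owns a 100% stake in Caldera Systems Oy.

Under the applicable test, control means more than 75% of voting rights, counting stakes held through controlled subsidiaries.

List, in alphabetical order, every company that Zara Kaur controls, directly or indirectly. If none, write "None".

Arbor Infrastructure plc

Zara holds 98% of Arbor, so Zara controls Arbor.
No other company's threshold is met.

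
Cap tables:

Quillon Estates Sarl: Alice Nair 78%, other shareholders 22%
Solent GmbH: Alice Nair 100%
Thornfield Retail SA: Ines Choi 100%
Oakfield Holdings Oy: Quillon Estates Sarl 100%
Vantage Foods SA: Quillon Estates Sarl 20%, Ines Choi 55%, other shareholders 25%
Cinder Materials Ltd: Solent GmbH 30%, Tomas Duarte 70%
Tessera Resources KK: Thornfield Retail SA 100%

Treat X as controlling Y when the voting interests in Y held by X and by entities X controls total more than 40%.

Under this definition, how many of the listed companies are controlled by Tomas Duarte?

1

Tomas holds 70% of Cinder, so Tomas controls Cinder.
No other company's threshold is met.
Tomas controls 1 company.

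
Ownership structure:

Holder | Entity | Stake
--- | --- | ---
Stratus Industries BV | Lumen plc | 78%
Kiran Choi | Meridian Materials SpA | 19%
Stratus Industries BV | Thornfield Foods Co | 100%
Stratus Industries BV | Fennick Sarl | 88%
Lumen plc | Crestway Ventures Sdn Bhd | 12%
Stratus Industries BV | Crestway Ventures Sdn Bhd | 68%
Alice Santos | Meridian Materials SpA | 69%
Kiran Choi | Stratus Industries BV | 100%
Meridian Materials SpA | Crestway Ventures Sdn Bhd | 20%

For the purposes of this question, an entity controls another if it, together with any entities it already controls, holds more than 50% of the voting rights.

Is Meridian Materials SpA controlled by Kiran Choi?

No

Kiran holds 100% of Stratus, so Kiran controls Stratus.
Stratus holds 100% of Thornfield, so Kiran controls Thornfield.
Stratus holds 78% of Lumen, so Kiran controls Lumen.
Stratus holds 88% of Fennick, so Kiran controls Fennick.
Lumen and Stratus together hold 12% + 68% = 80% of Crestway, so Kiran controls Crestway.
In Meridian, Kiran's side holds only 19%, not > 50%.
So Kiran does not control Meridian.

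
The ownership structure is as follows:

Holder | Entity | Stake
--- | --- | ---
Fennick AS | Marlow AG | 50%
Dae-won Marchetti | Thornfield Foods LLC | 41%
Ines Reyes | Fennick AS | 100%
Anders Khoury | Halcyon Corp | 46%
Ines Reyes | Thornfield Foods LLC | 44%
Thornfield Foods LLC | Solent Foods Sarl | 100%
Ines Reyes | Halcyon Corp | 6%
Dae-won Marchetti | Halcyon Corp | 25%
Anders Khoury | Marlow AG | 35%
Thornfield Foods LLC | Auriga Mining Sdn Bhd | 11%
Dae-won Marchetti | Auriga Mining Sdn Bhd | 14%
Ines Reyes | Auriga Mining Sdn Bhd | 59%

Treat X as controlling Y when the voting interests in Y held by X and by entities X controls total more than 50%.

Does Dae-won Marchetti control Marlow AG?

Dae-won's largest direct stake is 41% in Thornfield, which does not meet the threshold, so Dae-won controls no company.
Neither Dae-won nor any entity Dae-won controls holds any voting interest in Marlow.
So Dae-won does not control Marlow.

No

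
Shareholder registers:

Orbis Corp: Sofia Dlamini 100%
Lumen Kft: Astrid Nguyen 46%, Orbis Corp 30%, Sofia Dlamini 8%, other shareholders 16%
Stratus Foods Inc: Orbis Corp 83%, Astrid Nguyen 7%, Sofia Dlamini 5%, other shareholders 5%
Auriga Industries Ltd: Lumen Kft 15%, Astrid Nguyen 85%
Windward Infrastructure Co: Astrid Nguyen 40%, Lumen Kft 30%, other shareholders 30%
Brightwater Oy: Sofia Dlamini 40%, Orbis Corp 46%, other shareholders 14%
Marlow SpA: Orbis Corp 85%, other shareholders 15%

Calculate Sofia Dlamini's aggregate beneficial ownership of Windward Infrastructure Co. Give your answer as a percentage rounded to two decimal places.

Sofia reaches Windward along 2 paths.
Via Orbis → Lumen: 100% × 30% × 30% = 9%.
Via Lumen: 8% × 30% = 2.4%.
Total: 9% + 2.4% = 11.4%.
Rounded: 11.40%.

11.40%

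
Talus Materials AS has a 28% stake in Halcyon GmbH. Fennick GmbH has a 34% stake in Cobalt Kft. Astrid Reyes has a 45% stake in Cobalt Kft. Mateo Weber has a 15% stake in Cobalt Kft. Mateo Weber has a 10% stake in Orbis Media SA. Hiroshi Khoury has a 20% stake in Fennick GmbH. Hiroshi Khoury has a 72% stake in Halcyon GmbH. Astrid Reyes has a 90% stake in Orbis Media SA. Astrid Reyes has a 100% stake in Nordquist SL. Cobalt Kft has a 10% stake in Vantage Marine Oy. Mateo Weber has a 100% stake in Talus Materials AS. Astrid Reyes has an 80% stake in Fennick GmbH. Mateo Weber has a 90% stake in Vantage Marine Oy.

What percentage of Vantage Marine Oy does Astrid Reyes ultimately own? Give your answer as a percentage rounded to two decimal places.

7.22%

Astrid reaches Vantage along 2 paths.
Via Cobalt: 45% × 10% = 4.5%.
Via Fennick → Cobalt: 80% × 34% × 10% = 2.72%.
Total: 4.5% + 2.72% = 7.22%.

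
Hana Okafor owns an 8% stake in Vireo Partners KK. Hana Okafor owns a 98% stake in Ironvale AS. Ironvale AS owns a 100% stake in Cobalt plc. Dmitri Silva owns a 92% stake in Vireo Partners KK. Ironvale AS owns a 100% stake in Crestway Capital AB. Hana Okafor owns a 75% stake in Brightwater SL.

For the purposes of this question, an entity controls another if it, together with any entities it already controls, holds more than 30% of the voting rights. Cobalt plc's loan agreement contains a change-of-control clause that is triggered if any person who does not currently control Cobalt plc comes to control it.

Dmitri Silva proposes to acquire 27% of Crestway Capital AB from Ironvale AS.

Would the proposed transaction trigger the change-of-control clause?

No

The purchase adds only to Dmitri's holdings (Ironvale's stake shrinks), so Dmitri is the only person who could newly come to control Cobalt.
Dmitri holds 92% of Vireo, so Dmitri controls Vireo.
Neither Dmitri nor any entity Dmitri controls holds any voting interest in Cobalt.
So before the transaction, Dmitri does not control Cobalt.
After the purchase, Dmitri holds 27% of Crestway directly, and Ironvale's stake falls to 73%.
Dmitri's side now holds 27% of Crestway, not > 30%, so Dmitri still does not control Crestway.
After the transaction, neither Dmitri nor any entity Dmitri controls holds a voting interest in Cobalt, so Dmitri still does not control it.
No new person acquires control, so the clause is not triggered.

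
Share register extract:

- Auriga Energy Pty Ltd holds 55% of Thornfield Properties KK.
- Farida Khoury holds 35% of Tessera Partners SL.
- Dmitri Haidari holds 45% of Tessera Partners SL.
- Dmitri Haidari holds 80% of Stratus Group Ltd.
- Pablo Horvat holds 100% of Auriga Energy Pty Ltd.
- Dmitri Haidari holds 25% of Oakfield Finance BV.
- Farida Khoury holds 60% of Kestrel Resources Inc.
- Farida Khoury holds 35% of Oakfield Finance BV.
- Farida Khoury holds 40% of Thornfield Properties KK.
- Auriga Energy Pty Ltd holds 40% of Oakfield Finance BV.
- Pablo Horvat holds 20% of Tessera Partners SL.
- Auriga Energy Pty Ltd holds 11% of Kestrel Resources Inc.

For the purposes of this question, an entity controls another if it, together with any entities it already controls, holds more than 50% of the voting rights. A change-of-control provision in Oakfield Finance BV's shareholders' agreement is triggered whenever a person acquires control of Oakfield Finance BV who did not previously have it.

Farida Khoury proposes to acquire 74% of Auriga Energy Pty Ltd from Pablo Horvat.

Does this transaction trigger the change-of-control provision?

The purchase adds only to Farida's holdings (Pablo's stake shrinks), so Farida is the only person who could newly come to control Oakfield.
Farida holds 60% of Kestrel, so Farida controls Kestrel.
In Oakfield, Farida's side holds only 35%, not > 50%.
So before the transaction, Farida does not control Oakfield.
After the purchase, Farida holds 74% of Auriga directly, and Pablo's stake falls to 26%.
Farida holds 74% of Auriga, so Farida controls Auriga.
Farida and Auriga together hold 35% + 40% = 75% of Oakfield, so Farida controls Oakfield.
Farida did not control Oakfield before and does after, so the clause is triggered.

Yes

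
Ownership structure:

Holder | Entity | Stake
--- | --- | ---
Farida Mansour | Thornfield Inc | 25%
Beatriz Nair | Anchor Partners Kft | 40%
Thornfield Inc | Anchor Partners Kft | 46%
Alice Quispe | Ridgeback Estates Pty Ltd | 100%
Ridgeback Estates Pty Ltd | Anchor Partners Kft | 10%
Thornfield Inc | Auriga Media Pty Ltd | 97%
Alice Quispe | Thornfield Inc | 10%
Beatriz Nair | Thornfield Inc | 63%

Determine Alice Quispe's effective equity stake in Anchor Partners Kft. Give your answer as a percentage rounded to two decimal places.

14.60%

Alice reaches Anchor along 2 paths.
Via Thornfield: 10% × 46% = 4.6%.
Via Ridgeback: 100% × 10% = 10%.
Total: 4.6% + 10% = 14.6%.
Rounded: 14.60%.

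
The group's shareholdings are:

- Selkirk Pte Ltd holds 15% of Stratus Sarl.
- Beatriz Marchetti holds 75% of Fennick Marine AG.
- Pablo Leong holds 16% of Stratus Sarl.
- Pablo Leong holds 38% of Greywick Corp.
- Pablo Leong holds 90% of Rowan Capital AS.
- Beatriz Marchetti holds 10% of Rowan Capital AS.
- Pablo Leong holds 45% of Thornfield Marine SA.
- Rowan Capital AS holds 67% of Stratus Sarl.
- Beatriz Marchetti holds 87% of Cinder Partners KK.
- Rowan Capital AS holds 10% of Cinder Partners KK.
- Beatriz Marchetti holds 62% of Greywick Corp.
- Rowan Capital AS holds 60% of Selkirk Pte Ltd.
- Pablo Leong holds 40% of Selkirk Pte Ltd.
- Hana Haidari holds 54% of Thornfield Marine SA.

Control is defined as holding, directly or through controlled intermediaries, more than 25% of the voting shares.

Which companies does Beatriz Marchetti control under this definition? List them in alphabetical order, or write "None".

Beatriz holds 87% of Cinder, so Beatriz controls Cinder.
Beatriz holds 62% of Greywick, so Beatriz controls Greywick.
Beatriz holds 75% of Fennick, so Beatriz controls Fennick.
No other company's threshold is met.

Cinder Partners KK, Fennick Marine AG, Greywick Corp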